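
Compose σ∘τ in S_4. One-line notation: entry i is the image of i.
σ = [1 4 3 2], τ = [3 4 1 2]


σ∘τ: apply τ first, then σ
1 →τ 3 →σ 3
2 →τ 4 →σ 2
3 →τ 1 →σ 1
4 →τ 2 →σ 4

σ∘τ = [3 2 1 4]


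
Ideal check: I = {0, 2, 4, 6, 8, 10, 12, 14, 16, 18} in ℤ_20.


Check ideal conditions for I = {0, 2, 4, 6, 8, 10, 12, 14, 16, 18} in ℤ_20:
(1) I is an additive subgroup? Yes
(2) For r ∈ ℤ_20 and a ∈ I: r·a ∈ I? Yes

Yes, I is an ideal of ℤ_20


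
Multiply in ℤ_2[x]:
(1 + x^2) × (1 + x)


Expand and collect like terms; reduce coefficients mod 2:
x^0: 1·1 = 1 ≡ 1 (mod 2)
x^1: 1·1 + 0·1 = 1 ≡ 1 (mod 2)
x^2: 0·1 + 1·1 = 1 ≡ 1 (mod 2)
x^3: 1·1 = 1 ≡ 1 (mod 2)
Result: 1 + x + x^2 + x^3

f · g = 1 + x + x^2 + x^3


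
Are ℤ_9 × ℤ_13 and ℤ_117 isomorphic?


Comparing ℤ_9 × ℤ_13 and ℤ_117:
gcd(9,13) = 1, so ℤ_9 × ℤ_13 ≅ ℤ_117 (CRT)

Yes, ℤ_9 × ℤ_13 ≅ ℤ_117


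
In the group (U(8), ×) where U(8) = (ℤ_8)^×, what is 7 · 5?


Operation: multiplication mod 8
7 · 5 = (a × b) mod 8 with a = 7, b = 5

7 · 5 = 3


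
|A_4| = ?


|A_n| = n!/2 (even permutations)
|A_4| = 4!/2 = 24/2 = 12

|A_4| = 12


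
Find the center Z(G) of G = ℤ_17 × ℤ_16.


Z(G) = {g ∈ G | gx = xg for all x ∈ G}
Direct product of abelian groups is abelian, so Z(G) = G

Z(ℤ_17 × ℤ_16) = ℤ_17 × ℤ_16


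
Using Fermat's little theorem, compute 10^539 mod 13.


Fermat's little theorem: if p is prime and gcd(a,p)=1, then a^(p-1) ≡ 1 (mod p)
p = 13 is prime, gcd(10,13) = 1
Reduce exponent: 539 mod 12 = 11
So 10^539 ≡ 10^11 (mod 13)
10^11 mod 13 = 4

10^539 ≡ 4 (mod 13)


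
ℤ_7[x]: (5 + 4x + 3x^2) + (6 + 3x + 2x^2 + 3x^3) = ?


Add coefficients mod 7:
x^0: 5 + 6 = 4 (mod 7)
x^1: 4 + 3 = 0 (mod 7)
x^2: 3 + 2 = 5 (mod 7)
x^3: 0 + 3 = 3 (mod 7)
Result: 4 + 5x^2 + 3x^3

f + g = 4 + 5x^2 + 3x^3


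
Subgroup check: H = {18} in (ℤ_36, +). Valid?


Subgroup test for H = {18} in (ℤ_36, +):
(1) 0 ∈ H? No
(2) Closure: for all a,b ∈ H, (a+b) mod 36 ∈ H? No  [counterexample: 18 + 18 = 0 ∉ H]
(3) Inverses: for all a ∈ H, -a mod 36 ∈ H? Yes

No, H is not a subgroup of ℤ_36


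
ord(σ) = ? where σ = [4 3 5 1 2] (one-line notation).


Cycle decomposition: (1 4) (2 3 5)
Cycle lengths: 2, 3
Order = lcm(2, 3) = 6

ord(σ) = 6


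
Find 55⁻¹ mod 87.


Use the extended Euclidean algorithm to write 1 = 55·s + 87·t; then s mod 87 is the inverse.
Euclidean algorithm:
  55 = 0·87 + 55
  87 = 1·55 + 32
  55 = 1·32 + 23
  32 = 1·23 + 9
  23 = 2·9 + 5
  9 = 1·5 + 4
  5 = 1·4 + 1
  4 = 4·1 + 0
gcd(55,87) = 1
Back-substitution gives: 55·(19) + 87·(-12) = 1
So 55⁻¹ ≡ 19 ≡ 19 (mod 87)
Check: 55 × 19 = 1045 ≡ 1 (mod 87) ✓

55⁻¹ ≡ 19 (mod 87)


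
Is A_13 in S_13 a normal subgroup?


H = A_13 in S_13
A_13 has index 2 in S_13, and every subgroup of index 2 is normal

Yes, normal subgroup


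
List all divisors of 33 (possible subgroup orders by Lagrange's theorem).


Lagrange's theorem: |H| divides |G|
|G| = 33
Divisors of 33: 1, 3, 11, 33

Possible subgroup orders: {1, 3, 11, 33}


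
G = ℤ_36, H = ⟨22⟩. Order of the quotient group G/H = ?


|⟨22⟩| = n / gcd(22, 36) = 36 / 2 = 18
H is normal (ℤ_36 is abelian).
|G/H| = |G| / |H| = 36 / 18 = 2

|G/H| = 2


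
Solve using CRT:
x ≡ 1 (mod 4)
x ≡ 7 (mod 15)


m₁ = 4, m₂ = 15, gcd = 1, so CRT applies. M = m₁·m₂ = 60
Let M₁ = M/m₁ = 15, M₂ = M/m₂ = 4
Find y₁ ≡ M₁⁻¹ (mod m₁): 15⁻¹ ≡ 3 (mod 4)
Find y₂ ≡ M₂⁻¹ (mod m₂): 4⁻¹ ≡ 4 (mod 15)
x = a₁·M₁·y₁ + a₂·M₂·y₂ = 1·15·3 + 7·4·4 = 157
Reduce mod 60: x ≡ 37
Check: 37 mod 4 = 1 ✓, 37 mod 15 = 7 ✓

x ≡ 37 (mod 60)


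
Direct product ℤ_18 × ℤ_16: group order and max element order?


|ℤ_18 × ℤ_16| = 18 × 16 = 288
Max element order = lcm(18,16) = 144
Cyclic? No (gcd=2)

|ℤ_18×ℤ_16| = 288, max element order = 144


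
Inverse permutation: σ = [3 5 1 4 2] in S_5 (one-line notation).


To find σ⁻¹, swap domain and range:
σ(1) = 3 → σ⁻¹(3) = 1
σ(2) = 5 → σ⁻¹(5) = 2
σ(3) = 1 → σ⁻¹(1) = 3
σ(4) = 4 → σ⁻¹(4) = 4
σ(5) = 2 → σ⁻¹(2) = 5

σ⁻¹ = [3 5 1 4 2]


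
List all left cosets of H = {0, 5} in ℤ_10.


H = {0, 5}, |H| = 2
Number of cosets = |G|/|H| = 10/2 = 5
0 + H = {0, 5}
1 + H = {1, 6}
2 + H = {2, 7}
3 + H = {3, 8}
4 + H = {4, 9}

Cosets: 0+H={0,5}; 1+H={1,6}; 2+H={2,7}; 3+H={3,8}; 4+H={4,9}


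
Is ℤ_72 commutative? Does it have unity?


ℤ_72 is a commutative ring with unity 1; 72 = 2×36 is composite, so 2·36 ≡ 0 gives zero divisors (not an integral domain)
Commutative: Yes
Integral domain: No
Has unity: Yes

ℤ_72: Commutative=Yes, Unity=Yes


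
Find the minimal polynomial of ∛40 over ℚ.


∛40 satisfies x³ - 40 = 0, irreducible over ℚ (no rational root; 40 is not a perfect cube)

Minimal polynomial: x³ - 40


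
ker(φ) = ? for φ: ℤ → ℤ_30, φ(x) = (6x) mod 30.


Kernel = preimage of identity
ker(φ) = {x ∈ ℤ : 6x ≡ 0 (mod 30)}. gcd(6,30) = 6, so 6x ≡ 0 (mod 30) ⟺ x ≡ 0 (mod 30/6 = 5). Hence ker(φ) = 5ℤ

ker(φ) = 5ℤ


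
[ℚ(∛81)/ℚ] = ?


∛81 has minimal polynomial x³ - 81 (irreducible over ℚ since 81 is not a perfect cube)

[ℚ(∛81)/ℚ] = 3


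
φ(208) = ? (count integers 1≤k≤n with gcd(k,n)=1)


Factor n: 208 = 2^4 × 13
φ(n) = n · ∏(1 - 1/p) over distinct primes p | n
φ(208) = 208 · (1 - 1/2) · (1 - 1/13) = 96

φ(208) = 96


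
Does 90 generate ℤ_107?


g generates ℤ_n iff gcd(g, n) = 1
gcd(90, 107) = 1
Since gcd = 1, 90 is a generator.

Yes, 90 generates ℤ_107


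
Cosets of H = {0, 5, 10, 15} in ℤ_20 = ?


H = {0, 5, 10, 15}, |H| = 4
Number of cosets = |G|/|H| = 20/4 = 5
0 + H = {0, 5, 10, 15}
1 + H = {1, 6, 11, 16}
2 + H = {2, 7, 12, 17}
3 + H = {3, 8, 13, 18}
4 + H = {4, 9, 14, 19}

Cosets: 0+H={0,5,10,15}; 1+H={1,6,11,16}; 2+H={2,7,12,17}; 3+H={3,8,13,18}; 4+H={4,9,14,19}


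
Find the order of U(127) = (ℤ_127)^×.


U(n) is the group of units mod n; |U(n)| = φ(n)
|U(127)| = φ(127) = 126

|U(127) = (ℤ_127)^×| = 126


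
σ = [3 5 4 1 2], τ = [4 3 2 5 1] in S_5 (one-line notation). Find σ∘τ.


σ∘τ: apply τ first, then σ
1 →τ 4 →σ 1
2 →τ 3 →σ 4
3 →τ 2 →σ 5
4 →τ 5 →σ 2
5 →τ 1 →σ 3

σ∘τ = [1 4 5 2 3]


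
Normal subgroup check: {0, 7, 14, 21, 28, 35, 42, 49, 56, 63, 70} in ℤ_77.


H = {0, 7, 14, 21, 28, 35, 42, 49, 56, 63, 70} in ℤ_77
ℤ_77 is abelian; every subgroup of an abelian group is normal

Yes, normal subgroup


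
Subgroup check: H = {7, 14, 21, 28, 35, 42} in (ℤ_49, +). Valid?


Subgroup test for H = {7, 14, 21, 28, 35, 42} in (ℤ_49, +):
(1) 0 ∈ H? No
(2) Closure: for all a,b ∈ H, (a+b) mod 49 ∈ H? No  [counterexample: 7 + 42 = 0 ∉ H]
(3) Inverses: for all a ∈ H, -a mod 49 ∈ H? Yes

No, H is not a subgroup of ℤ_49


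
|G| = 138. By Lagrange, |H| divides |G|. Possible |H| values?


Lagrange's theorem: |H| divides |G|
|G| = 138
Divisors of 138: 1, 2, 3, 6, 23, 46, 69, 138

Possible subgroup orders: {1, 2, 3, 6, 23, 46, 69, 138}


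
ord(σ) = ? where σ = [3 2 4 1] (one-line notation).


Cycle decomposition: (1 3 4)
Cycle lengths: 3
Order = lcm(3) = 3

ord(σ) = 3


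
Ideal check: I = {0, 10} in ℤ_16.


Check ideal conditions for I = {0, 10} in ℤ_16:
(1) I is an additive subgroup? No
(2) For r ∈ ℤ_16 and a ∈ I: r·a ∈ I? No  [counterexample: r=2, a=10, r·a mod 16 = 4 ∉ I]

No, I is not an ideal of ℤ_16


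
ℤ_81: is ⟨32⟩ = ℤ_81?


g generates ℤ_n iff gcd(g, n) = 1
gcd(32, 81) = 1
Since gcd = 1, 32 is a generator.

Yes, 32 generates ℤ_81


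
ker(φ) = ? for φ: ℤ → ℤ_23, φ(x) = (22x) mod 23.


Kernel = preimage of identity
ker(φ) = {x ∈ ℤ : 22x ≡ 0 (mod 23)}. gcd(22,23) = 1, so 22x ≡ 0 (mod 23) ⟺ x ≡ 0 (mod 23/1 = 23). Hence ker(φ) = 23ℤ

ker(φ) = 23ℤ


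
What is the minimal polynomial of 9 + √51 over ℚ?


Let α = 9 + √51. Then α - 9 = √51, so (α - 9)² = 51, giving α² - 18α + 30 = 0. Degree 2 and α ∉ ℚ, so this is the minimal polynomial.

Minimal polynomial: x² - 18x + 30


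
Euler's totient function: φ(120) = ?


Factor n: 120 = 2^3 × 3 × 5
φ(n) = n · ∏(1 - 1/p) over distinct primes p | n
φ(120) = 120 · (1 - 1/2) · (1 - 1/3) · (1 - 1/5) = 32

φ(120) = 32


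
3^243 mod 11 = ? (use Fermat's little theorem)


Fermat's little theorem: if p is prime and gcd(a,p)=1, then a^(p-1) ≡ 1 (mod p)
p = 11 is prime, gcd(3,11) = 1
Reduce exponent: 243 mod 10 = 3
So 3^243 ≡ 3^3 (mod 11)
3^3 mod 11 = 5

3^243 ≡ 5 (mod 11)


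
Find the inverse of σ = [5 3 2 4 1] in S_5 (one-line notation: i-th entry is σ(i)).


To find σ⁻¹, swap domain and range:
σ(1) = 5 → σ⁻¹(5) = 1
σ(2) = 3 → σ⁻¹(3) = 2
σ(3) = 2 → σ⁻¹(2) = 3
σ(4) = 4 → σ⁻¹(4) = 4
σ(5) = 1 → σ⁻¹(1) = 5

σ⁻¹ = [5 3 2 4 1]


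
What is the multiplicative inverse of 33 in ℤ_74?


Use the extended Euclidean algorithm to write 1 = 33·s + 74·t; then s mod 74 is the inverse.
Euclidean algorithm:
  33 = 0·74 + 33
  74 = 2·33 + 8
  33 = 4·8 + 1
  8 = 8·1 + 0
gcd(33,74) = 1
Back-substitution gives: 33·(9) + 74·(-4) = 1
So 33⁻¹ ≡ 9 ≡ 9 (mod 74)
Check: 33 × 9 = 297 ≡ 1 (mod 74) ✓

33⁻¹ ≡ 9 (mod 74)


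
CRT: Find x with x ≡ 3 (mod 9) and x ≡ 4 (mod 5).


m₁ = 9, m₂ = 5, gcd = 1, so CRT applies. M = m₁·m₂ = 45
Let M₁ = M/m₁ = 5, M₂ = M/m₂ = 9
Find y₁ ≡ M₁⁻¹ (mod m₁): 5⁻¹ ≡ 2 (mod 9)
Find y₂ ≡ M₂⁻¹ (mod m₂): 9⁻¹ ≡ 4 (mod 5)
x = a₁·M₁·y₁ + a₂·M₂·y₂ = 3·5·2 + 4·9·4 = 174
Reduce mod 45: x ≡ 39
Check: 39 mod 9 = 3 ✓, 39 mod 5 = 4 ✓

x ≡ 39 (mod 45)


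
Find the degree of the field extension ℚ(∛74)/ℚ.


∛74 has minimal polynomial x³ - 74 (irreducible over ℚ since 74 is not a perfect cube)

[ℚ(∛74)/ℚ] = 3


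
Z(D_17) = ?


Z(G) = {g ∈ G | gx = xg for all x ∈ G}
For odd n, Z(D_n) = {e}: no nontrivial rotation commutes with all reflections

Z(D_17) = {e}


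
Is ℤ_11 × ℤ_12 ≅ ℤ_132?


Comparing ℤ_11 × ℤ_12 and ℤ_132:
gcd(11,12) = 1, so ℤ_11 × ℤ_12 ≅ ℤ_132 (CRT)

Yes, ℤ_11 × ℤ_12 ≅ ℤ_132


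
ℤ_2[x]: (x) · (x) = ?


Expand and collect like terms; reduce coefficients mod 2:
x^0: 0·0 = 0 ≡ 0 (mod 2)
x^1: 0·1 + 1·0 = 0 ≡ 0 (mod 2)
x^2: 1·1 = 1 ≡ 1 (mod 2)
Result: x^2

f · g = x^2


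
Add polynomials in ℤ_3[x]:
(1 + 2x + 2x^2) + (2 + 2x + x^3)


Add coefficients mod 3:
x^0: 1 + 2 = 0 (mod 3)
x^1: 2 + 2 = 1 (mod 3)
x^2: 2 + 0 = 2 (mod 3)
x^3: 0 + 1 = 1 (mod 3)
Result: x + 2x^2 + x^3

f + g = x + 2x^2 + x^3


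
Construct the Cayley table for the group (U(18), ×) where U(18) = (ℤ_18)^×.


Elements: {1, 5, 7, 11, 13, 17}
Operation: multiplication mod 18
Entry (a, b) = (a × b) mod 18

Cayley table:
   |  1 |  5 |  7 | 11 | 13 | 17
 1 |  1 |  5 |  7 | 11 | 13 | 17
 5 |  5 |  7 | 17 |  1 | 11 | 13
 7 |  7 | 17 | 13 |  5 |  1 | 11
11 | 11 |  1 |  5 | 13 | 17 |  7
13 | 13 | 11 |  1 | 17 |  7 |  5
17 | 17 | 13 | 11 |  7 |  5 |  1


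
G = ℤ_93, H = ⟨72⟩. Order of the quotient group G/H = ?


|⟨72⟩| = n / gcd(72, 93) = 93 / 3 = 31
H is normal (ℤ_93 is abelian).
|G/H| = |G| / |H| = 93 / 31 = 3

|G/H| = 3


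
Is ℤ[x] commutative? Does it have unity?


Polynomial ring over ℤ (an integral domain) is a commutative integral domain with unity 1
Commutative: Yes
Integral domain: Yes
Has unity: Yes

ℤ[x]: Commutative=Yes, Unity=Yes


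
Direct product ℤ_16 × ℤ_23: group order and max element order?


|ℤ_16 × ℤ_23| = 16 × 23 = 368
Max element order = lcm(16,23) = 368
Cyclic? Yes (gcd=1)

|ℤ_16×ℤ_23| = 368, max element order = 368


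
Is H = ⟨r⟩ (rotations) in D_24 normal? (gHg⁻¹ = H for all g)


H = ⟨r⟩ (rotations) in D_24
The rotation subgroup ⟨r⟩ has index 2 in D_24, so it is normal

Yes, normal subgroup


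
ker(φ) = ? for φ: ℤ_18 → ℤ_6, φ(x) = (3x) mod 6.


Kernel = preimage of identity
ker(φ) = {x ∈ ℤ_18 : 3x ≡ 0 (mod 6)}. Since 6 | 18, φ is well-defined. The kernel is the cyclic subgroup ⟨2⟩ of ℤ_18 (order 9), i.e. {0, 2, 4, 6, 8, 10, 12, 14, 16}

ker(φ) = {0, 2, 4, 6, 8, 10, 12, 14, 16}


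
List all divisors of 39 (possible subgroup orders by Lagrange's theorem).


Lagrange's theorem: |H| divides |G|
|G| = 39
Divisors of 39: 1, 3, 13, 39

Possible subgroup orders: {1, 3, 13, 39}


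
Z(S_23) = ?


Z(G) = {g ∈ G | gx = xg for all x ∈ G}
S_n is non-abelian for n ≥ 3; Z(S_23) is trivial

Z(S_23) = {e}


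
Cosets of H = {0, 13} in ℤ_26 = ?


H = {0, 13}, |H| = 2
Number of cosets = |G|/|H| = 26/2 = 13
0 + H = {0, 13}
1 + H = {1, 14}
2 + H = {2, 15}
3 + H = {3, 16}
4 + H = {4, 17}
5 + H = {5, 18}
6 + H = {6, 19}
7 + H = {7, 20}
8 + H = {8, 21}
9 + H = {9, 22}
10 + H = {10, 23}
11 + H = {11, 24}
12 + H = {12, 25}

Cosets: 0+H={0,13}; 1+H={1,14}; 2+H={2,15}; 3+H={3,16}; 4+H={4,17}; 5+H={5,18}; 6+H={6,19}; 7+H={7,20}; 8+H={8,21}; 9+H={9,22}; 10+H={10,23}; 11+H={11,24}; 12+H={12,25}


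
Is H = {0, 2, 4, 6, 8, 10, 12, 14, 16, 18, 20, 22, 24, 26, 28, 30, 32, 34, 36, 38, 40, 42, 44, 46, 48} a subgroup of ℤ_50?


Subgroup test for H = {0, 2, 4, 6, 8, 10, 12, 14, 16, 18, 20, 22, 24, 26, 28, 30, 32, 34, 36, 38, 40, 42, 44, 46, 48} in (ℤ_50, +):
(1) 0 ∈ H? Yes
(2) Closure: for all a,b ∈ H, (a+b) mod 50 ∈ H? Yes
(3) Inverses: for all a ∈ H, -a mod 50 ∈ H? Yes

Yes, H is a subgroup of ℤ_50


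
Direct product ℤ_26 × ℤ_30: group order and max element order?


|ℤ_26 × ℤ_30| = 26 × 30 = 780
Max element order = lcm(26,30) = 390
Cyclic? No (gcd=2)

|ℤ_26×ℤ_30| = 780, max element order = 390


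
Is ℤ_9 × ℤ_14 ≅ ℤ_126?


Comparing ℤ_9 × ℤ_14 and ℤ_126:
gcd(9,14) = 1, so ℤ_9 × ℤ_14 ≅ ℤ_126 (CRT)

Yes, ℤ_9 × ℤ_14 ≅ ℤ_126


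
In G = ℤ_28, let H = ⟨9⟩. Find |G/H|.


|⟨9⟩| = n / gcd(9, 28) = 28 / 1 = 28
H is normal (ℤ_28 is abelian).
|G/H| = |G| / |H| = 28 / 28 = 1

|G/H| = 1


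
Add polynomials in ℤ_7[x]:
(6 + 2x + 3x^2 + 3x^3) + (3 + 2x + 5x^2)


Add coefficients mod 7:
x^0: 6 + 3 = 2 (mod 7)
x^1: 2 + 2 = 4 (mod 7)
x^2: 3 + 5 = 1 (mod 7)
x^3: 3 + 0 = 3 (mod 7)
Result: 2 + 4x + x^2 + 3x^3

f + g = 2 + 4x + x^2 + 3x^3


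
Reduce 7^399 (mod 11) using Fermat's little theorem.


Fermat's little theorem: if p is prime and gcd(a,p)=1, then a^(p-1) ≡ 1 (mod p)
p = 11 is prime, gcd(7,11) = 1
Reduce exponent: 399 mod 10 = 9
So 7^399 ≡ 7^9 (mod 11)
7^9 mod 11 = 8

7^399 ≡ 8 (mod 11)


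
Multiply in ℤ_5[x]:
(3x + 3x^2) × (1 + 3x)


Expand and collect like terms; reduce coefficients mod 5:
x^0: 0·1 = 0 ≡ 0 (mod 5)
x^1: 0·3 + 3·1 = 3 ≡ 3 (mod 5)
x^2: 3·3 + 3·1 = 12 ≡ 2 (mod 5)
x^3: 3·3 = 9 ≡ 4 (mod 5)
Result: 3x + 2x^2 + 4x^3

f · g = 3x + 2x^2 + 4x^3


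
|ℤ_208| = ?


ℤ_n has n elements.

|ℤ_208| = 208


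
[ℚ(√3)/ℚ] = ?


√3 has minimal polynomial x² - 3 (irreducible over ℚ since 3 is squarefree)

[ℚ(√3)/ℚ] = 2


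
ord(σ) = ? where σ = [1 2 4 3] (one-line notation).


Cycle decomposition: (3 4)
Cycle lengths: 2
Order = lcm(2) = 2

ord(σ) = 2


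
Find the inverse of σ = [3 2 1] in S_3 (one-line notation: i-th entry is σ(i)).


To find σ⁻¹, swap domain and range:
σ(1) = 3 → σ⁻¹(3) = 1
σ(2) = 2 → σ⁻¹(2) = 2
σ(3) = 1 → σ⁻¹(1) = 3

σ⁻¹ = [3 2 1]


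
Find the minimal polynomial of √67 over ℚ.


√67 satisfies x² - 67 = 0, irreducible over ℚ since 67 is squarefree

Minimal polynomial: x² - 67


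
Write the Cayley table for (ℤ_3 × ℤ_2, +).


Elements: {(0,0), (0,1), (1,0), (1,1), (2,0), (2,1)}
Operation: componentwise addition mod (3, 2)
Entry (a, b) = ((a₁+b₁) mod 3, (a₂+b₂) mod 2)

Cayley table:
      | (0,0) | (0,1) | (1,0) | (1,1) | (2,0) | (2,1)
(0,0) | (0,0) | (0,1) | (1,0) | (1,1) | (2,0) | (2,1)
(0,1) | (0,1) | (0,0) | (1,1) | (1,0) | (2,1) | (2,0)
(1,0) | (1,0) | (1,1) | (2,0) | (2,1) | (0,0) | (0,1)
(1,1) | (1,1) | (1,0) | (2,1) | (2,0) | (0,1) | (0,0)
(2,0) | (2,0) | (2,1) | (0,0) | (0,1) | (1,0) | (1,1)
(2,1) | (2,1) | (2,0) | (0,1) | (0,0) | (1,1) | (1,0)


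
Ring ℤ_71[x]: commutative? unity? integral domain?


ℤ_71 is a field (n prime), so ℤ_71[x] is a commutative integral domain with unity
Commutative: Yes
Integral domain: Yes
Has unity: Yes

ℤ_71[x]: Commutative=Yes, Unity=Yes


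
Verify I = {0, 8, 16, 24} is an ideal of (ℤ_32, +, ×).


Check ideal conditions for I = {0, 8, 16, 24} in ℤ_32:
(1) I is an additive subgroup? Yes
(2) For r ∈ ℤ_32 and a ∈ I: r·a ∈ I? Yes

Yes, I is an ideal of ℤ_32


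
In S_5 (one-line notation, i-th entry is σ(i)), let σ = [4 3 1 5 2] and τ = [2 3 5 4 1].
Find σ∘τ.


σ∘τ: apply τ first, then σ
1 →τ 2 →σ 3
2 →τ 3 →σ 1
3 →τ 5 →σ 2
4 →τ 4 →σ 5
5 →τ 1 →σ 4

σ∘τ = [3 1 2 5 4]


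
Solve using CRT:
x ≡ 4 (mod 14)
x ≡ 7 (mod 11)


m₁ = 14, m₂ = 11, gcd = 1, so CRT applies. M = m₁·m₂ = 154
Let M₁ = M/m₁ = 11, M₂ = M/m₂ = 14
Find y₁ ≡ M₁⁻¹ (mod m₁): 11⁻¹ ≡ 9 (mod 14)
Find y₂ ≡ M₂⁻¹ (mod m₂): 14⁻¹ ≡ 4 (mod 11)
x = a₁·M₁·y₁ + a₂·M₂·y₂ = 4·11·9 + 7·14·4 = 788
Reduce mod 154: x ≡ 18
Check: 18 mod 14 = 4 ✓, 18 mod 11 = 7 ✓

x ≡ 18 (mod 154)


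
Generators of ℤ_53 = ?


g generates ℤ_n iff gcd(g,n) = 1
Prime factors of 53: 53
Generators are g ∈ {1,...,52} not divisible by any of these primes.
Generators: {1, 2, 3, 4, 5, 6, 7, 8, 9, 10, 11, 12, 13, 14, 15, 16, 17, 18, 19, 20, 21, 22, 23, 24, 25, 26, 27, 28, 29, 30, 31, 32, 33, 34, 35, 36, 37, 38, 39, 40, 41, 42, 43, 44, 45, 46, 47, 48, 49, 50, 51, 52}
Number of generators = φ(53) = 52

Generators of ℤ_53 = {1, 2, 3, 4, 5, 6, 7, 8, 9, 10, 11, 12, 13, 14, 15, 16, 17, 18, 19, 20, 21, 22, 23, 24, 25, 26, 27, 28, 29, 30, 31, 32, 33, 34, 35, 36, 37, 38, 39, 40, 41, 42, 43, 44, 45, 46, 47, 48, 49, 50, 51, 52}


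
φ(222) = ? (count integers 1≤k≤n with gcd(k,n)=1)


Factor n: 222 = 2 × 3 × 37
φ(n) = n · ∏(1 - 1/p) over distinct primes p | n
φ(222) = 222 · (1 - 1/2) · (1 - 1/3) · (1 - 1/37) = 72

φ(222) = 72


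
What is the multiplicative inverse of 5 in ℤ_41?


Use the extended Euclidean algorithm to write 1 = 5·s + 41·t; then s mod 41 is the inverse.
Euclidean algorithm:
  5 = 0·41 + 5
  41 = 8·5 + 1
  5 = 5·1 + 0
gcd(5,41) = 1
Back-substitution gives: 5·(-8) + 41·(1) = 1
So 5⁻¹ ≡ -8 ≡ 33 (mod 41)
Check: 5 × 33 = 165 ≡ 1 (mod 41) ✓

5⁻¹ ≡ 33 (mod 41)


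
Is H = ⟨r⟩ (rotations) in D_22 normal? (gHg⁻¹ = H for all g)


H = ⟨r⟩ (rotations) in D_22
The rotation subgroup ⟨r⟩ has index 2 in D_22, so it is normal

Yes, normal subgroup


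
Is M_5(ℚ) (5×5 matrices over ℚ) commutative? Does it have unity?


Matrix multiplication is non-commutative for n ≥ 2; the identity matrix I is the unity; singular matrices give zero divisors, so not an integral domain
Commutative: No
Integral domain: No
Has unity: Yes

M_5(ℚ) (5×5 matrices over ℚ): Commutative=No, Unity=Yes


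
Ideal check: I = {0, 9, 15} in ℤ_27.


Check ideal conditions for I = {0, 9, 15} in ℤ_27:
(1) I is an additive subgroup? No
(2) For r ∈ ℤ_27 and a ∈ I: r·a ∈ I? No  [counterexample: r=2, a=9, r·a mod 27 = 18 ∉ I]

No, I is not an ideal of ℤ_27


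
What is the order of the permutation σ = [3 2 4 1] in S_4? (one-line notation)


Cycle decomposition: (1 3 4)
Cycle lengths: 3
Order = lcm(3) = 3

ord(σ) = 3


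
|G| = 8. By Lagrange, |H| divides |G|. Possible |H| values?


Lagrange's theorem: |H| divides |G|
|G| = 8
Divisors of 8: 1, 2, 4, 8

Possible subgroup orders: {1, 2, 4, 8}


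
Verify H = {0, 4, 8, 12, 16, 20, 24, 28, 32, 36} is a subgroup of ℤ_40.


Subgroup test for H = {0, 4, 8, 12, 16, 20, 24, 28, 32, 36} in (ℤ_40, +):
(1) 0 ∈ H? Yes
(2) Closure: for all a,b ∈ H, (a+b) mod 40 ∈ H? Yes
(3) Inverses: for all a ∈ H, -a mod 40 ∈ H? Yes

Yes, H is a subgroup of ℤ_40


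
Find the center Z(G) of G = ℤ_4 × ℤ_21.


Z(G) = {g ∈ G | gx = xg for all x ∈ G}
Direct product of abelian groups is abelian, so Z(G) = G

Z(ℤ_4 × ℤ_21) = ℤ_4 × ℤ_21


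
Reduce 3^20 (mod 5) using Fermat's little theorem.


Fermat's little theorem: if p is prime and gcd(a,p)=1, then a^(p-1) ≡ 1 (mod p)
p = 5 is prime, gcd(3,5) = 1
Reduce exponent: 20 mod 4 = 0
So 3^20 ≡ 3^0 (mod 5)
3^0 = 1

3^20 ≡ 1 (mod 5)


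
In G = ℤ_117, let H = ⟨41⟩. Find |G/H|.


|⟨41⟩| = n / gcd(41, 117) = 117 / 1 = 117
H is normal (ℤ_117 is abelian).
|G/H| = |G| / |H| = 117 / 117 = 1

|G/H| = 1


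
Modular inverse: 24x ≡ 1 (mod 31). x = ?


Use the extended Euclidean algorithm to write 1 = 24·s + 31·t; then s mod 31 is the inverse.
Euclidean algorithm:
  24 = 0·31 + 24
  31 = 1·24 + 7
  24 = 3·7 + 3
  7 = 2·3 + 1
  3 = 3·1 + 0
gcd(24,31) = 1
Back-substitution gives: 24·(-9) + 31·(7) = 1
So 24⁻¹ ≡ -9 ≡ 22 (mod 31)
Check: 24 × 22 = 528 ≡ 1 (mod 31) ✓

24⁻¹ ≡ 22 (mod 31)


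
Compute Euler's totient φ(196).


Factor n: 196 = 2^2 × 7^2
φ(n) = n · ∏(1 - 1/p) over distinct primes p | n
φ(196) = 196 · (1 - 1/2) · (1 - 1/7) = 84

φ(196) = 84


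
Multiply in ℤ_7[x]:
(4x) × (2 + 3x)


Expand and collect like terms; reduce coefficients mod 7:
x^0: 0·2 = 0 ≡ 0 (mod 7)
x^1: 0·3 + 4·2 = 8 ≡ 1 (mod 7)
x^2: 4·3 = 12 ≡ 5 (mod 7)
Result: x + 5x^2

f · g = x + 5x^2


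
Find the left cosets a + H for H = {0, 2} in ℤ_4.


H = {0, 2}, |H| = 2
Number of cosets = |G|/|H| = 4/2 = 2
0 + H = {0, 2}
1 + H = {1, 3}

Cosets: 0+H={0,2}; 1+H={1,3}


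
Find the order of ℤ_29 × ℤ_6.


|A × B| = |A| · |B|
|ℤ_29 × ℤ_6| = 29 × 6 = 174

|ℤ_29 × ℤ_6| = 174


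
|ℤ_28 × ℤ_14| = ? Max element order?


|ℤ_28 × ℤ_14| = 28 × 14 = 392
Max element order = lcm(28,14) = 28
Cyclic? No (gcd=14)

|ℤ_28×ℤ_14| = 392, max element order = 28


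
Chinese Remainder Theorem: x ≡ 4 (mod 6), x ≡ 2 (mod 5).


m₁ = 6, m₂ = 5, gcd = 1, so CRT applies. M = m₁·m₂ = 30
Let M₁ = M/m₁ = 5, M₂ = M/m₂ = 6
Find y₁ ≡ M₁⁻¹ (mod m₁): 5⁻¹ ≡ 5 (mod 6)
Find y₂ ≡ M₂⁻¹ (mod m₂): 6⁻¹ ≡ 1 (mod 5)
x = a₁·M₁·y₁ + a₂·M₂·y₂ = 4·5·5 + 2·6·1 = 112
Reduce mod 30: x ≡ 22
Check: 22 mod 6 = 4 ✓, 22 mod 5 = 2 ✓

x ≡ 22 (mod 30)


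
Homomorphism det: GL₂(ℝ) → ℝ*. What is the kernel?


Kernel = preimage of identity
ker(det) = {A | det(A) = 1} = SL₂(ℝ)

ker(det) = SL₂(ℝ)


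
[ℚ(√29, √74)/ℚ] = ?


[ℚ(√29,√74):ℚ] = [ℚ(√29,√74):ℚ(√29)]·[ℚ(√29):ℚ] = 2·2 = 4

[ℚ(√29, √74)/ℚ] = 4


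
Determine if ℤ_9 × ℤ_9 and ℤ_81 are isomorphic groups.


Comparing ℤ_9 × ℤ_9 and ℤ_81:
gcd(9,9) = 9 ≠ 1. Max element order in ℤ_9×ℤ_9 is lcm(9,9) = 9 < 81, so it has no element of order 81

No, ℤ_9 × ℤ_9 ≇ ℤ_81


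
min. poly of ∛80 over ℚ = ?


∛80 satisfies x³ - 80 = 0, irreducible over ℚ (no rational root; 80 is not a perfect cube)

Minimal polynomial: x³ - 80


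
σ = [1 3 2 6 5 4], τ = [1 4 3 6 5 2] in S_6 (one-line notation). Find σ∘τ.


σ∘τ: apply τ first, then σ
1 →τ 1 →σ 1
2 →τ 4 →σ 6
3 →τ 3 →σ 2
4 →τ 6 →σ 4
5 →τ 5 →σ 5
6 →τ 2 →σ 3

σ∘τ = [1 6 2 4 5 3]


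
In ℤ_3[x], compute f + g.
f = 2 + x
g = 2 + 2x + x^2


Add coefficients mod 3:
x^0: 2 + 2 = 1 (mod 3)
x^1: 1 + 2 = 0 (mod 3)
x^2: 0 + 1 = 1 (mod 3)
Result: 1 + x^2

f + g = 1 + x^2


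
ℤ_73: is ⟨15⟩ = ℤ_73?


g generates ℤ_n iff gcd(g, n) = 1
gcd(15, 73) = 1
Since gcd = 1, 15 is a generator.

Yes, 15 generates ℤ_73


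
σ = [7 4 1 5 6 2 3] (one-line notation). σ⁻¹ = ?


To find σ⁻¹, swap domain and range:
σ(1) = 7 → σ⁻¹(7) = 1
σ(2) = 4 → σ⁻¹(4) = 2
σ(3) = 1 → σ⁻¹(1) = 3
σ(4) = 5 → σ⁻¹(5) = 4
σ(5) = 6 → σ⁻¹(6) = 5
σ(6) = 2 → σ⁻¹(2) = 6
σ(7) = 3 → σ⁻¹(3) = 7

σ⁻¹ = [3 6 7 2 4 5 1]


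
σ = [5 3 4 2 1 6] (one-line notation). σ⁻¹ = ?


To find σ⁻¹, swap domain and range:
σ(1) = 5 → σ⁻¹(5) = 1
σ(2) = 3 → σ⁻¹(3) = 2
σ(3) = 4 → σ⁻¹(4) = 3
σ(4) = 2 → σ⁻¹(2) = 4
σ(5) = 1 → σ⁻¹(1) = 5
σ(6) = 6 → σ⁻¹(6) = 6

σ⁻¹ = [5 4 2 3 1 6]


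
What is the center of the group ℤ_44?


Z(G) = {g ∈ G | gx = xg for all x ∈ G}
ℤ_44 is abelian, so Z(G) = G

Z(ℤ_44) = ℤ_44


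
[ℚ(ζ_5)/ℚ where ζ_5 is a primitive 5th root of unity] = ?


[ℚ(ζ_n):ℚ] = deg Φ_n(x) = φ(n). Here φ(5) = 4

[ℚ(ζ_5)/ℚ where ζ_5 is a primitive 5th root of unity] = 4


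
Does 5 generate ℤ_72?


g generates ℤ_n iff gcd(g, n) = 1
gcd(5, 72) = 1
Since gcd = 1, 5 is a generator.

Yes, 5 generates ℤ_72


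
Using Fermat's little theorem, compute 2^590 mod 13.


Fermat's little theorem: if p is prime and gcd(a,p)=1, then a^(p-1) ≡ 1 (mod p)
p = 13 is prime, gcd(2,13) = 1
Reduce exponent: 590 mod 12 = 2
So 2^590 ≡ 2^2 (mod 13)
2^2 mod 13 = 4

2^590 ≡ 4 (mod 13)


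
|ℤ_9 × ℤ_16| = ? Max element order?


|ℤ_9 × ℤ_16| = 9 × 16 = 144
Max element order = lcm(9,16) = 144
Cyclic? Yes (gcd=1)

|ℤ_9×ℤ_16| = 144, max element order = 144


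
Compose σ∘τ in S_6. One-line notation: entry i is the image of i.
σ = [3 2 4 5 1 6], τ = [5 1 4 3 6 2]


σ∘τ: apply τ first, then σ
1 →τ 5 →σ 1
2 →τ 1 →σ 3
3 →τ 4 →σ 5
4 →τ 3 →σ 4
5 →τ 6 →σ 6
6 →τ 2 →σ 2

σ∘τ = [1 3 5 4 6 2]


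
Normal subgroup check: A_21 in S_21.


H = A_21 in S_21
A_21 has index 2 in S_21, and every subgroup of index 2 is normal

Yes, normal subgroup


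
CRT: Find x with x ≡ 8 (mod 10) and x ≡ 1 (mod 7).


m₁ = 10, m₂ = 7, gcd = 1, so CRT applies. M = m₁·m₂ = 70
Let M₁ = M/m₁ = 7, M₂ = M/m₂ = 10
Find y₁ ≡ M₁⁻¹ (mod m₁): 7⁻¹ ≡ 3 (mod 10)
Find y₂ ≡ M₂⁻¹ (mod m₂): 10⁻¹ ≡ 5 (mod 7)
x = a₁·M₁·y₁ + a₂·M₂·y₂ = 8·7·3 + 1·10·5 = 218
Reduce mod 70: x ≡ 8
Check: 8 mod 10 = 8 ✓, 8 mod 7 = 1 ✓

x ≡ 8 (mod 70)


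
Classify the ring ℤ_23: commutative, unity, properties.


ℤ_23 is a commutative ring with unity 1; 23 is prime, so ℤ_23 is a field (hence an integral domain)
Commutative: Yes
Integral domain: Yes
Has unity: Yes

ℤ_23: Commutative=Yes, Unity=Yes


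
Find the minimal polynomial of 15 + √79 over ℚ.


Let α = 15 + √79. Then α - 15 = √79, so (α - 15)² = 79, giving α² - 30α + 146 = 0. Degree 2 and α ∉ ℚ, so this is the minimal polynomial.

Minimal polynomial: x² - 30x + 146


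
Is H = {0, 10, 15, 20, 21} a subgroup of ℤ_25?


Subgroup test for H = {0, 10, 15, 20, 21} in (ℤ_25, +):
(1) 0 ∈ H? Yes
(2) Closure: for all a,b ∈ H, (a+b) mod 25 ∈ H? No  [counterexample: 10 + 20 = 5 ∉ H]
(3) Inverses: for all a ∈ H, -a mod 25 ∈ H? No

No, H is not a subgroup of ℤ_25


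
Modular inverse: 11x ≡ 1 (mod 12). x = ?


Use the extended Euclidean algorithm to write 1 = 11·s + 12·t; then s mod 12 is the inverse.
Euclidean algorithm:
  11 = 0·12 + 11
  12 = 1·11 + 1
  11 = 11·1 + 0
gcd(11,12) = 1
Back-substitution gives: 11·(-1) + 12·(1) = 1
So 11⁻¹ ≡ -1 ≡ 11 (mod 12)
Check: 11 × 11 = 121 ≡ 1 (mod 12) ✓

11⁻¹ ≡ 11 (mod 12)


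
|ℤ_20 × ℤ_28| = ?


|A × B| = |A| · |B|
|ℤ_20 × ℤ_28| = 20 × 28 = 560

|ℤ_20 × ℤ_28| = 560


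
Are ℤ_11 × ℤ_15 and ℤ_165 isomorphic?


Comparing ℤ_11 × ℤ_15 and ℤ_165:
gcd(11,15) = 1, so ℤ_11 × ℤ_15 ≅ ℤ_165 (CRT)

Yes, ℤ_11 × ℤ_15 ≅ ℤ_165


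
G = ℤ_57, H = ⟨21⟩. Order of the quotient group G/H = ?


|⟨21⟩| = n / gcd(21, 57) = 57 / 3 = 19
H is normal (ℤ_57 is abelian).
|G/H| = |G| / |H| = 57 / 19 = 3

|G/H| = 3


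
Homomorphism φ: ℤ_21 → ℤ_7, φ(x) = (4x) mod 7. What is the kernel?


Kernel = preimage of identity
ker(φ) = {x ∈ ℤ_21 : 4x ≡ 0 (mod 7)}. Since 7 | 21, φ is well-defined. The kernel is the cyclic subgroup ⟨7⟩ of ℤ_21 (order 3), i.e. {0, 7, 14}

ker(φ) = {0, 7, 14}


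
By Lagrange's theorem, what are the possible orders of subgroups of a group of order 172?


Lagrange's theorem: |H| divides |G|
|G| = 172
Divisors of 172: 1, 2, 4, 43, 86, 172

Possible subgroup orders: {1, 2, 4, 43, 86, 172}


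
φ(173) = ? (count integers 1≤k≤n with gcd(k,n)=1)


Factor n: 173 = 173
φ(n) = n · ∏(1 - 1/p) over distinct primes p | n
φ(173) = 173 · (1 - 1/173) = 172

φ(173) = 172


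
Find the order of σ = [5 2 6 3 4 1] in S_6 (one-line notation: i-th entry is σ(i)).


Cycle decomposition: (1 5 4 3 6)
Cycle lengths: 5
Order = lcm(5) = 5

ord(σ) = 5


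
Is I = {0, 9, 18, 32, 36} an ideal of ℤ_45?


Check ideal conditions for I = {0, 9, 18, 32, 36} in ℤ_45:
(1) I is an additive subgroup? No
(2) For r ∈ ℤ_45 and a ∈ I: r·a ∈ I? No  [counterexample: r=2, a=32, r·a mod 45 = 19 ∉ I]

No, I is not an ideal of ℤ_45


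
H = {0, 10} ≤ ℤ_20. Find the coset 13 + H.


13 + H = {13 + h (mod 20) : h ∈ H}
13+0=13, 13+10=3
13 + H = {3, 13} = 3 + H

13 + H = {3, 13}


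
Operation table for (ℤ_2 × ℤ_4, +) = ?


Elements: {(0,0), (0,1), (0,2), (0,3), (1,0), (1,1), (1,2), (1,3)}
Operation: componentwise addition mod (2, 4)
Entry (a, b) = ((a₁+b₁) mod 2, (a₂+b₂) mod 4)

Cayley table:
      | (0,0) | (0,1) | (0,2) | (0,3) | (1,0) | (1,1) | (1,2) | (1,3)
(0,0) | (0,0) | (0,1) | (0,2) | (0,3) | (1,0) | (1,1) | (1,2) | (1,3)
(0,1) | (0,1) | (0,2) | (0,3) | (0,0) | (1,1) | (1,2) | (1,3) | (1,0)
(0,2) | (0,2) | (0,3) | (0,0) | (0,1) | (1,2) | (1,3) | (1,0) | (1,1)
(0,3) | (0,3) | (0,0) | (0,1) | (0,2) | (1,3) | (1,0) | (1,1) | (1,2)
(1,0) | (1,0) | (1,1) | (1,2) | (1,3) | (0,0) | (0,1) | (0,2) | (0,3)
(1,1) | (1,1) | (1,2) | (1,3) | (1,0) | (0,1) | (0,2) | (0,3) | (0,0)
(1,2) | (1,2) | (1,3) | (1,0) | (1,1) | (0,2) | (0,3) | (0,0) | (0,1)
(1,3) | (1,3) | (1,0) | (1,1) | (1,2) | (0,3) | (0,0) | (0,1) | (0,2)


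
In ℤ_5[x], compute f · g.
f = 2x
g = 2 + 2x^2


Expand and collect like terms; reduce coefficients mod 5:
x^0: 0·2 = 0 ≡ 0 (mod 5)
x^1: 0·0 + 2·2 = 4 ≡ 4 (mod 5)
x^2: 0·2 + 2·0 = 0 ≡ 0 (mod 5)
x^3: 2·2 = 4 ≡ 4 (mod 5)
Result: 4x + 4x^3

f · g = 4x + 4x^3


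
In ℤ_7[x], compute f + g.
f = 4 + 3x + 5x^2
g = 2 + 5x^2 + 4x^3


Add coefficients mod 7:
x^0: 4 + 2 = 6 (mod 7)
x^1: 3 + 0 = 3 (mod 7)
x^2: 5 + 5 = 3 (mod 7)
x^3: 0 + 4 = 4 (mod 7)
Result: 6 + 3x + 3x^2 + 4x^3

f + g = 6 + 3x + 3x^2 + 4x^3


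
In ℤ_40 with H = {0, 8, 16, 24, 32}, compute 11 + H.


11 + H = {11 + h (mod 40) : h ∈ H}
11+0=11, 11+8=19, 11+16=27, 11+24=35, 11+32=3
11 + H = {3, 11, 19, 27, 35} = 3 + H

11 + H = {3, 11, 19, 27, 35}


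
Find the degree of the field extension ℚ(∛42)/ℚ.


∛42 has minimal polynomial x³ - 42 (irreducible over ℚ since 42 is not a perfect cube)

[ℚ(∛42)/ℚ] = 3


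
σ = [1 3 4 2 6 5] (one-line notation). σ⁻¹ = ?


To find σ⁻¹, swap domain and range:
σ(1) = 1 → σ⁻¹(1) = 1
σ(2) = 3 → σ⁻¹(3) = 2
σ(3) = 4 → σ⁻¹(4) = 3
σ(4) = 2 → σ⁻¹(2) = 4
σ(5) = 6 → σ⁻¹(6) = 5
σ(6) = 5 → σ⁻¹(5) = 6

σ⁻¹ = [1 4 2 3 6 5]


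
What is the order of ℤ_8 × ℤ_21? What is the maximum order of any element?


|ℤ_8 × ℤ_21| = 8 × 21 = 168
Max element order = lcm(8,21) = 168
Cyclic? Yes (gcd=1)

|ℤ_8×ℤ_21| = 168, max element order = 168


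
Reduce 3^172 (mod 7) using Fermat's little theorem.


Fermat's little theorem: if p is prime and gcd(a,p)=1, then a^(p-1) ≡ 1 (mod p)
p = 7 is prime, gcd(3,7) = 1
Reduce exponent: 172 mod 6 = 4
So 3^172 ≡ 3^4 (mod 7)
3^4 mod 7 = 4

3^172 ≡ 4 (mod 7)


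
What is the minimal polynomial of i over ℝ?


i satisfies x² + 1 = 0, irreducible over ℝ

Minimal polynomial: x² + 1


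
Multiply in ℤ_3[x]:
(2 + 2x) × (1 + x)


Expand and collect like terms; reduce coefficients mod 3:
x^0: 2·1 = 2 ≡ 2 (mod 3)
x^1: 2·1 + 2·1 = 4 ≡ 1 (mod 3)
x^2: 2·1 = 2 ≡ 2 (mod 3)
Result: 2 + x + 2x^2

f · g = 2 + x + 2x^2


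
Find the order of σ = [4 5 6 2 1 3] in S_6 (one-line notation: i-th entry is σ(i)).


Cycle decomposition: (1 4 2 5) (3 6)
Cycle lengths: 4, 2
Order = lcm(4, 2) = 4

ord(σ) = 4


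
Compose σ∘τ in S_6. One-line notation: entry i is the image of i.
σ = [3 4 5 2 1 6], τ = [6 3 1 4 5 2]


σ∘τ: apply τ first, then σ
1 →τ 6 →σ 6
2 →τ 3 →σ 5
3 →τ 1 →σ 3
4 →τ 4 →σ 2
5 →τ 5 →σ 1
6 →τ 2 →σ 4

σ∘τ = [6 5 3 2 1 4]


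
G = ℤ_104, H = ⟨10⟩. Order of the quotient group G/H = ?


|⟨10⟩| = n / gcd(10, 104) = 104 / 2 = 52
H is normal (ℤ_104 is abelian).
|G/H| = |G| / |H| = 104 / 52 = 2

|G/H| = 2


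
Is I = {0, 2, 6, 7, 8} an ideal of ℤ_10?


Check ideal conditions for I = {0, 2, 6, 7, 8} in ℤ_10:
(1) I is an additive subgroup? No
(2) For r ∈ ℤ_10 and a ∈ I: r·a ∈ I? No  [counterexample: r=2, a=2, r·a mod 10 = 4 ∉ I]

No, I is not an ideal of ℤ_10


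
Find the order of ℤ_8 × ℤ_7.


|A × B| = |A| · |B|
|ℤ_8 × ℤ_7| = 8 × 7 = 56

|ℤ_8 × ℤ_7| = 56


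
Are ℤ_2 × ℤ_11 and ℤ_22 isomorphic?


Comparing ℤ_2 × ℤ_11 and ℤ_22:
gcd(2,11) = 1, so ℤ_2 × ℤ_11 ≅ ℤ_22 (CRT)

Yes, ℤ_2 × ℤ_11 ≅ ℤ_22


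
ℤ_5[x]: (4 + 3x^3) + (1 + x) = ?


Add coefficients mod 5:
x^0: 4 + 1 = 0 (mod 5)
x^1: 0 + 1 = 1 (mod 5)
x^2: 0 + 0 = 0 (mod 5)
x^3: 3 + 0 = 3 (mod 5)
Result: x + 3x^3

f + g = x + 3x^3


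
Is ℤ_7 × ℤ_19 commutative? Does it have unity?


Direct product ring; commutative with unity (1,1); but (1,0)·(0,1) = (0,0) gives zero divisors, so not an integral domain
Commutative: Yes
Integral domain: No
Has unity: Yes

ℤ_7 × ℤ_19: Commutative=Yes, Unity=Yes


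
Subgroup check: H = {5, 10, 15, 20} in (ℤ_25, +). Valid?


Subgroup test for H = {5, 10, 15, 20} in (ℤ_25, +):
(1) 0 ∈ H? No
(2) Closure: for all a,b ∈ H, (a+b) mod 25 ∈ H? No  [counterexample: 5 + 20 = 0 ∉ H]
(3) Inverses: for all a ∈ H, -a mod 25 ∈ H? Yes

No, H is not a subgroup of ℤ_25


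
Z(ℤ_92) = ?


Z(G) = {g ∈ G | gx = xg for all x ∈ G}
ℤ_92 is abelian, so Z(G) = G

Z(ℤ_92) = ℤ_92


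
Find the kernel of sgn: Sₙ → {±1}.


Kernel = preimage of identity
ker(sgn) = even permutations = Aₙ

ker(sgn) = Aₙ


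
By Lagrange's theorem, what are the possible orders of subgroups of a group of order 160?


Lagrange's theorem: |H| divides |G|
|G| = 160
Divisors of 160: 1, 2, 4, 5, 8, 10, 16, 20, 32, 40, 80, 160

Possible subgroup orders: {1, 2, 4, 5, 8, 10, 16, 20, 32, 40, 80, 160}


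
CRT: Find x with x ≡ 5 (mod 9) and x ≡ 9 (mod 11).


m₁ = 9, m₂ = 11, gcd = 1, so CRT applies. M = m₁·m₂ = 99
Let M₁ = M/m₁ = 11, M₂ = M/m₂ = 9
Find y₁ ≡ M₁⁻¹ (mod m₁): 11⁻¹ ≡ 5 (mod 9)
Find y₂ ≡ M₂⁻¹ (mod m₂): 9⁻¹ ≡ 5 (mod 11)
x = a₁·M₁·y₁ + a₂·M₂·y₂ = 5·11·5 + 9·9·5 = 680
Reduce mod 99: x ≡ 86
Check: 86 mod 9 = 5 ✓, 86 mod 11 = 9 ✓

x ≡ 86 (mod 99)


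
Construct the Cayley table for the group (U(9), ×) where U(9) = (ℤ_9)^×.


Elements: {1, 2, 4, 5, 7, 8}
Operation: multiplication mod 9
Entry (a, b) = (a × b) mod 9

Cayley table:
  | 1 | 2 | 4 | 5 | 7 | 8
1 | 1 | 2 | 4 | 5 | 7 | 8
2 | 2 | 4 | 8 | 1 | 5 | 7
4 | 4 | 8 | 7 | 2 | 1 | 5
5 | 5 | 1 | 2 | 7 | 8 | 4
7 | 7 | 5 | 1 | 8 | 4 | 2
8 | 8 | 7 | 5 | 4 | 2 | 1


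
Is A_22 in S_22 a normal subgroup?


H = A_22 in S_22
A_22 has index 2 in S_22, and every subgroup of index 2 is normal

Yes, normal subgroup


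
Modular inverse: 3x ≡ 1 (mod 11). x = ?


Use the extended Euclidean algorithm to write 1 = 3·s + 11·t; then s mod 11 is the inverse.
Euclidean algorithm:
  3 = 0·11 + 3
  11 = 3·3 + 2
  3 = 1·2 + 1
  2 = 2·1 + 0
gcd(3,11) = 1
Back-substitution gives: 3·(4) + 11·(-1) = 1
So 3⁻¹ ≡ 4 ≡ 4 (mod 11)
Check: 3 × 4 = 12 ≡ 1 (mod 11) ✓

3⁻¹ ≡ 4 (mod 11)


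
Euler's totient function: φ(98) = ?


Factor n: 98 = 2 × 7^2
φ(n) = n · ∏(1 - 1/p) over distinct primes p | n
φ(98) = 98 · (1 - 1/2) · (1 - 1/7) = 42

φ(98) = 42


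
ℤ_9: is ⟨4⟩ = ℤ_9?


g generates ℤ_n iff gcd(g, n) = 1
gcd(4, 9) = 1
Since gcd = 1, 4 is a generator.

Yes, 4 generates ℤ_9


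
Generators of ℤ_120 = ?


g generates ℤ_n iff gcd(g,n) = 1
Prime factors of 120: 2, 3, 5
Generators are g ∈ {1,...,119} not divisible by any of these primes.
Generators: {1, 7, 11, 13, 17, 19, 23, 29, 31, 37, 41, 43, 47, 49, 53, 59, 61, 67, 71, 73, 77, 79, 83, 89, 91, 97, 101, 103, 107, 109, 113, 119}
Number of generators = φ(120) = 32

Generators of ℤ_120 = {1, 7, 11, 13, 17, 19, 23, 29, 31, 37, 41, 43, 47, 49, 53, 59, 61, 67, 71, 73, 77, 79, 83, 89, 91, 97, 101, 103, 107, 109, 113, 119}


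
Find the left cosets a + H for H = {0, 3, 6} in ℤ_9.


H = {0, 3, 6}, |H| = 3
Number of cosets = |G|/|H| = 9/3 = 3
0 + H = {0, 3, 6}
1 + H = {1, 4, 7}
2 + H = {2, 5, 8}

Cosets: 0+H={0,3,6}; 1+H={1,4,7}; 2+H={2,5,8}


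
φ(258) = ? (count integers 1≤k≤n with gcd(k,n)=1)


Factor n: 258 = 2 × 3 × 43
φ(n) = n · ∏(1 - 1/p) over distinct primes p | n
φ(258) = 258 · (1 - 1/2) · (1 - 1/3) · (1 - 1/43) = 84

φ(258) = 84


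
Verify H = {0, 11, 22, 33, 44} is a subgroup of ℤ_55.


Subgroup test for H = {0, 11, 22, 33, 44} in (ℤ_55, +):
(1) 0 ∈ H? Yes
(2) Closure: for all a,b ∈ H, (a+b) mod 55 ∈ H? Yes
(3) Inverses: for all a ∈ H, -a mod 55 ∈ H? Yes

Yes, H is a subgroup of ℤ_55


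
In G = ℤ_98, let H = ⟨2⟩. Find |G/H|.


|⟨2⟩| = n / gcd(2, 98) = 98 / 2 = 49
H is normal (ℤ_98 is abelian).
|G/H| = |G| / |H| = 98 / 49 = 2

|G/H| = 2


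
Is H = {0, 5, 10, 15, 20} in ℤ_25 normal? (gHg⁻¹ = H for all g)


H = {0, 5, 10, 15, 20} in ℤ_25
ℤ_25 is abelian; every subgroup of an abelian group is normal

Yes, normal subgroup


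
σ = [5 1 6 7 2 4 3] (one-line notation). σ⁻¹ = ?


To find σ⁻¹, swap domain and range:
σ(1) = 5 → σ⁻¹(5) = 1
σ(2) = 1 → σ⁻¹(1) = 2
σ(3) = 6 → σ⁻¹(6) = 3
σ(4) = 7 → σ⁻¹(7) = 4
σ(5) = 2 → σ⁻¹(2) = 5
σ(6) = 4 → σ⁻¹(4) = 6
σ(7) = 3 → σ⁻¹(3) = 7

σ⁻¹ = [2 5 7 6 1 3 4]


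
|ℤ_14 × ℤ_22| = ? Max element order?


|ℤ_14 × ℤ_22| = 14 × 22 = 308
Max element order = lcm(14,22) = 154
Cyclic? No (gcd=2)

|ℤ_14×ℤ_22| = 308, max element order = 154


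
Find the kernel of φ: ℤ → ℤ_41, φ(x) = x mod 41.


Kernel = preimage of identity
ker(φ) = {x ∈ ℤ : x ≡ 0 (mod 41)} = 41ℤ = {0, ±41, ±82, ...}

ker(φ) = 41ℤ


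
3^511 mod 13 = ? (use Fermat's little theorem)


Fermat's little theorem: if p is prime and gcd(a,p)=1, then a^(p-1) ≡ 1 (mod p)
p = 13 is prime, gcd(3,13) = 1
Reduce exponent: 511 mod 12 = 7
So 3^511 ≡ 3^7 (mod 13)
3^7 mod 13 = 3

3^511 ≡ 3 (mod 13)


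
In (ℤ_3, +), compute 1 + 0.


Operation: addition mod 3
1 + 0 = (a + b) mod 3 with a = 1, b = 0

1 + 0 = 1
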